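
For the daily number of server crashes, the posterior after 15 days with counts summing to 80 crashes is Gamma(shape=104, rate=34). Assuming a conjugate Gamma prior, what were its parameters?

Gamma(shape=24, rate=19)

A Gamma(α, β) prior (rate parametrization) on a Poisson rate with n observations summing to S gives posterior Gamma(α+S, β+n).
So α = 104 − 80 = 24 and β = 34 − 15 = 19.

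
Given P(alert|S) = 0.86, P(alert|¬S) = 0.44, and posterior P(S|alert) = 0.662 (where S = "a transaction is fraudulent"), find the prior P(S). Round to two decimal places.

P(S) = 0.50

In odds form, posterior odds = prior odds × likelihood ratio, so prior odds = posterior odds ÷ LR.
Posterior odds = 0.662/(1−0.662) = 1.9586. LR = 0.86/0.44 = 1.9545.
Prior odds = 1.9586/1.9545 = 1.0021, so P(S) = 1.0021/(1+1.0021) ≈ 0.50.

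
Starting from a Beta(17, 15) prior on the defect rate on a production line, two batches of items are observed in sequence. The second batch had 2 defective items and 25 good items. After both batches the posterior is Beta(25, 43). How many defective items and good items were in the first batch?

6 defective items and 3 good items

Sequential conjugate updates are equivalent to a single update on the pooled data, so total successes = posterior α − prior α and total failures = posterior β − prior β.
Total across both batches: 25−17=8 defective items, 43−15=28 good items.
Subtract the second batch: 8−2=6 defective items and 28−25=3 good items.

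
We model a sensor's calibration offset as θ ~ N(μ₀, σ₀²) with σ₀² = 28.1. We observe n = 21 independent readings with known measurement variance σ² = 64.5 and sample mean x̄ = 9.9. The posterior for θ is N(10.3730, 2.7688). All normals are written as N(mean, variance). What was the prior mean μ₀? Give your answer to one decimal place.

With known observation variance, the Normal–Normal posterior has precision τ_n = τ₀ + n/σ² and mean μ_n = (τ₀μ₀ + (n/σ²)x̄)/τ_n.
Here τ₀ = 1/28.1 = 0.035587 and τ_data = 21/64.5 = 0.325581, so τ_n = 0.361168.
Rearranging for μ₀: μ₀ = (μ_n·τ_n − τ_data·x̄)/τ₀ = (10.3730·0.361168 − 0.325581·9.9) / 0.035587 = 0.523144/0.035587 ≈ 14.7.

μ₀ = 14.7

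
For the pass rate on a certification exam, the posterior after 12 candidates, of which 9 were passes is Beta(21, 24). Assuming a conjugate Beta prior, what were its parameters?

Under Beta–binomial conjugacy the posterior parameters are (α+s, β+f).
Subtract the data counts: 21−9=12, 24−3=21.

Beta(12, 21)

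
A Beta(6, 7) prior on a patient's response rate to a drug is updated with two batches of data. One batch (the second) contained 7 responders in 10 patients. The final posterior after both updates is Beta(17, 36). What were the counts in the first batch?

4 responders and 26 non-responders

Because Beta–binomial updating is additive in the counts, the combined data contributed (α_post−α_prior, β_post−β_prior) successes and failures.
Total across both batches: 17−6=11 responders, 36−7=29 non-responders.
Subtract the second batch: 11−7=4 responders and 29−3=26 non-responders.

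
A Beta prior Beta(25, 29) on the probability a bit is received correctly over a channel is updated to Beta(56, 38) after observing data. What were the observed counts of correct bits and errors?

Under Beta–binomial conjugacy the posterior parameters are (a+s, b+f).
Match parameters: s=56−25=31, f=38−29=9.

31 correct bits and 9 errors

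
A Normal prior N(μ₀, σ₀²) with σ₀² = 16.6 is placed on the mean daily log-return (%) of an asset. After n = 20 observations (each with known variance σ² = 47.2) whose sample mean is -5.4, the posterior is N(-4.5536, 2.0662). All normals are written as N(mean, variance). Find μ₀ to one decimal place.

μ₀ = 1.4

The posterior mean is a precision-weighted average: μ_n = (τ₀μ₀ + τ_data·x̄)/(τ₀+τ_data), with τ₀=1/σ₀² and τ_data=n/σ².
Here τ₀ = 1/16.6 = 0.060241 and τ_data = 20/47.2 = 0.423729, so τ_n = 0.483970.
Rearranging for μ₀: μ₀ = (μ_n·τ_n − τ_data·x̄)/τ₀ = (-4.5536·0.483970 − 0.423729·-5.4) / 0.060241 = 0.084331/0.060241 ≈ 1.4.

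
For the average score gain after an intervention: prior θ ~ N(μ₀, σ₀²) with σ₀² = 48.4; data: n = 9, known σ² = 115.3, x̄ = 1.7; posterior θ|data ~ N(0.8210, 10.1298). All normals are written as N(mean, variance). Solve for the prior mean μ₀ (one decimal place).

μ₀ = -2.5

The posterior mean is a precision-weighted average: μ_n = (τ₀μ₀ + τ_data·x̄)/(τ₀+τ_data), with τ₀=1/σ₀² and τ_data=n/σ².
Here τ₀ = 1/48.4 = 0.020661 and τ_data = 9/115.3 = 0.078057, so τ_n = 0.098718.
Rearranging for μ₀: μ₀ = (μ_n·τ_n − τ_data·x̄)/τ₀ = (0.8210·0.098718 − 0.078057·1.7) / 0.020661 = -0.051649/0.020661 ≈ -2.5.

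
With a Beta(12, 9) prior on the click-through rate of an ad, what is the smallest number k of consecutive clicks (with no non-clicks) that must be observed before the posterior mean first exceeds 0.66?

k = 6

After k clicks and 0 non-clicks the posterior is Beta(12+k, 9), with mean (12+k)/(12+9+k).
Set (12+k)/(21+k) > 0.66 and solve: k > (0.66·21 − 12)/(1 − 0.66) = 5.471.
The smallest integer exceeding 5.471 is 6, and checking k=6: (18)/(27) = 0.6667 > 0.66.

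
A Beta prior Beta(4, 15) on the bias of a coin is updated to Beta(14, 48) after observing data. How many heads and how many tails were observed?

10 heads and 33 tails

Beta is conjugate to the binomial likelihood: posterior = Beta(α+s, β+f).
So s = 14 − 4 = 10 and f = 48 − 15 = 33.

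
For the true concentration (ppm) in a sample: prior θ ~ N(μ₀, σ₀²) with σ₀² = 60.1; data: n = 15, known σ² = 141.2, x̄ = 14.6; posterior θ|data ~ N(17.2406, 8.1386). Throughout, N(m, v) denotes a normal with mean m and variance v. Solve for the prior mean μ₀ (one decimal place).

μ₀ = 34.1

The posterior mean is a precision-weighted average: μ_n = (τ₀μ₀ + τ_data·x̄)/(τ₀+τ_data), with τ₀=1/σ₀² and τ_data=n/σ².
Here τ₀ = 1/60.1 = 0.016639 and τ_data = 15/141.2 = 0.106232, so τ_n = 0.122871.
Rearranging for μ₀: μ₀ = (μ_n·τ_n − τ_data·x̄)/τ₀ = (17.2406·0.122871 − 0.106232·14.6) / 0.016639 = 0.567383/0.016639 ≈ 34.1.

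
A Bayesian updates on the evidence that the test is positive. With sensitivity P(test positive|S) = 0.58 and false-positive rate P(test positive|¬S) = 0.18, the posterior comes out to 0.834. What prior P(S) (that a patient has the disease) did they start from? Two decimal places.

In odds form, posterior odds = prior odds × likelihood ratio, so prior odds = posterior odds ÷ LR.
Posterior odds = 0.834/(1−0.834) = 5.0241. LR = 0.58/0.18 = 3.2222.
Prior odds = 5.0241/3.2222 = 1.5592, so P(S) = 1.5592/(1+1.5592) ≈ 0.61.

P(S) = 0.61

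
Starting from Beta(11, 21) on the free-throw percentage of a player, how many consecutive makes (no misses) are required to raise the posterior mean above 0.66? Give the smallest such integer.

k = 30

After k makes and 0 misses the posterior is Beta(11+k, 21), with mean (11+k)/(11+21+k).
Set (11+k)/(32+k) > 0.66 and solve: k > (0.66·32 − 11)/(1 − 0.66) = 29.765.
The smallest integer exceeding 29.765 is 30.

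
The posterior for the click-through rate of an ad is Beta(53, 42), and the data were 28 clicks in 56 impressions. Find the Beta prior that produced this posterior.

Beta is conjugate to the binomial likelihood: posterior = Beta(a+s, b+f).
So a = 53 − 28 = 25 and b = 42 − 28 = 14.

Beta(25, 14)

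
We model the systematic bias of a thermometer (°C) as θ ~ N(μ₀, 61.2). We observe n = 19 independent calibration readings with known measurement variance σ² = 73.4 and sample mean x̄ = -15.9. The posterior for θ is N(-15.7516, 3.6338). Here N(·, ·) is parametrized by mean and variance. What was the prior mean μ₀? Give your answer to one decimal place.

The posterior mean is a precision-weighted average: μ_n = (τ₀μ₀ + τ_data·x̄)/(τ₀+τ_data), with τ₀=1/σ₀² and τ_data=n/σ².
Here τ₀ = 1/61.2 = 0.016340 and τ_data = 19/73.4 = 0.258856, so τ_n = 0.275196.
Rearranging for μ₀: μ₀ = (μ_n·τ_n − τ_data·x̄)/τ₀ = (-15.7516·0.275196 − 0.258856·-15.9) / 0.016340 = -0.218967/0.016340 ≈ -13.4.

μ₀ = -13.4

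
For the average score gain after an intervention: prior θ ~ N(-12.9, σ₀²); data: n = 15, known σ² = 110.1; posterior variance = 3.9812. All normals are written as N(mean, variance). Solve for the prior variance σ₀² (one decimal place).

For the Normal–Normal model with known σ², precisions add: τ_n = τ₀ + n/σ².
So 1/σ₀² = 1/3.9812 − 15/110.1 = 0.251181 − 0.136240 = 0.114941.
Hence σ₀² = 1/0.114941 ≈ 8.7.

σ₀² = 8.7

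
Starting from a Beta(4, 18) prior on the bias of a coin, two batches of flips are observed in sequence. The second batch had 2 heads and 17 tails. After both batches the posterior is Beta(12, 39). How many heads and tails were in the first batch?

6 heads and 4 tails

Sequential conjugate updates are equivalent to a single update on the pooled data, so total successes = posterior α − prior α and total failures = posterior β − prior β.
Total across both batches: 12−4=8 heads, 39−18=21 tails.
Subtract the second batch: 8−2=6 heads and 21−17=4 tails.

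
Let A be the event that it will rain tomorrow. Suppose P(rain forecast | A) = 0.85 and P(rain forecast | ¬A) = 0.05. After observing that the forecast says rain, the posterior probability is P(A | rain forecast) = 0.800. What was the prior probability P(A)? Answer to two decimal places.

P(A) = 0.19

Bayes' rule in odds form gives O(A|E) = O(A)·[P(E|A)/P(E|¬A)], hence O(A) = O(A|E)/LR.
Posterior odds = 0.800/(1−0.800) = 4.0000. LR = 0.85/0.05 = 17.0000.
Prior odds = 4.0000/17.0000 = 0.2353, so P(A) = 0.2353/(1+0.2353) ≈ 0.19.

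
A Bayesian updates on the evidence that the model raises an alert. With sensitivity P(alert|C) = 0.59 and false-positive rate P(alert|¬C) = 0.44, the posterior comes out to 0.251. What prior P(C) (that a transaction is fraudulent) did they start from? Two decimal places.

In odds form, posterior odds = prior odds × likelihood ratio, so prior odds = posterior odds ÷ LR.
Posterior odds = 0.251/(1−0.251) = 0.3351. LR = 0.59/0.44 = 1.3409.
Prior odds = 0.3351/1.3409 = 0.2499, so P(C) = 0.2499/(1+0.2499) ≈ 0.20.

P(C) = 0.20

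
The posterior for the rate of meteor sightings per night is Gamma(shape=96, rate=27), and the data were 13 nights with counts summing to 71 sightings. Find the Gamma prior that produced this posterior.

Gamma–Poisson conjugacy: posterior shape = α + Σxᵢ, posterior rate = β + n.
So α = 96 − 71 = 25 and β = 27 − 13 = 14.

Gamma(shape=25, rate=14)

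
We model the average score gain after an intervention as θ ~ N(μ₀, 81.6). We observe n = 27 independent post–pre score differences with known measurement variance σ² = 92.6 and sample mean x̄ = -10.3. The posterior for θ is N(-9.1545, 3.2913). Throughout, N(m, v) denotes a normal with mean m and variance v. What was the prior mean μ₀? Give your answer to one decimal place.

μ₀ = 18.1

With known observation variance, the Normal–Normal posterior has precision τ_n = τ₀ + n/σ² and mean μ_n = (τ₀μ₀ + (n/σ²)x̄)/τ_n.
Here τ₀ = 1/81.6 = 0.012255 and τ_data = 27/92.6 = 0.291577, so τ_n = 0.303832.
Rearranging for μ₀: μ₀ = (μ_n·τ_n − τ_data·x̄)/τ₀ = (-9.1545·0.303832 − 0.291577·-10.3) / 0.012255 = 0.221813/0.012255 ≈ 18.1.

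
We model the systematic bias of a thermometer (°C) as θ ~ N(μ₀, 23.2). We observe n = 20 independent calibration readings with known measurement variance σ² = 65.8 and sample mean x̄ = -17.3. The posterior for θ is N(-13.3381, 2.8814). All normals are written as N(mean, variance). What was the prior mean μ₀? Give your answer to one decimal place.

The posterior mean is a precision-weighted average: μ_n = (τ₀μ₀ + τ_data·x̄)/(τ₀+τ_data), with τ₀=1/σ₀² and τ_data=n/σ².
Here τ₀ = 1/23.2 = 0.043103 and τ_data = 20/65.8 = 0.303951, so τ_n = 0.347054.
Rearranging for μ₀: μ₀ = (μ_n·τ_n − τ_data·x̄)/τ₀ = (-13.3381·0.347054 − 0.303951·-17.3) / 0.043103 = 0.629311/0.043103 ≈ 14.6.

μ₀ = 14.6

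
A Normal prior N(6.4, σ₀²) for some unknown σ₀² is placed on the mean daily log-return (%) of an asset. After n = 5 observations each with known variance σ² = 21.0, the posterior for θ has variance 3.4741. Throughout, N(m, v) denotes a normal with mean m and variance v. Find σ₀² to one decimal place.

Posterior precision equals prior precision plus data precision: 1/σ_n² = 1/σ₀² + n/σ².
So 1/σ₀² = 1/3.4741 − 5/21.0 = 0.287844 − 0.238095 = 0.049749.
Hence σ₀² = 1/0.049749 ≈ 20.1.

σ₀² = 20.1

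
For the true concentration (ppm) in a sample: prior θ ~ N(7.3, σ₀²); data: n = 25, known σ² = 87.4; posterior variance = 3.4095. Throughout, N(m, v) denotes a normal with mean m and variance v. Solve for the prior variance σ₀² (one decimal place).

Posterior precision equals prior precision plus data precision: 1/σ_n² = 1/σ₀² + n/σ².
So 1/σ₀² = 1/3.4095 − 25/87.4 = 0.293298 − 0.286041 = 0.007257.
Hence σ₀² = 1/0.007257 ≈ 137.8.

σ₀² = 137.8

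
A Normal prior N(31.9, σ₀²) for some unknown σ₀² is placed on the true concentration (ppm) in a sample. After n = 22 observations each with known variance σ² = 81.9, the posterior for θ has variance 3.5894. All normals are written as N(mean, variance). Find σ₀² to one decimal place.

σ₀² = 100.2

For the Normal–Normal model with known σ², precisions add: τ_n = τ₀ + n/σ².
So 1/σ₀² = 1/3.5894 − 22/81.9 = 0.278598 − 0.268620 = 0.009978.
Hence σ₀² = 1/0.009978 ≈ 100.2.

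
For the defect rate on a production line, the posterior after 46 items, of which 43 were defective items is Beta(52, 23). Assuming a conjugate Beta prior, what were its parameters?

Under Beta–binomial conjugacy the posterior parameters are (α+s, β+f).
So α = 52 − 43 = 9 and β = 23 − 3 = 20.

Beta(9, 20)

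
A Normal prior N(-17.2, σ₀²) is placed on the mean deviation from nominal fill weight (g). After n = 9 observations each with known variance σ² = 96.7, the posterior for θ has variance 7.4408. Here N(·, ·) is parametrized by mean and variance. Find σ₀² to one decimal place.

For the Normal–Normal model with known σ², precisions add: τ_n = τ₀ + n/σ².
So 1/σ₀² = 1/7.4408 − 9/96.7 = 0.134394 − 0.093071 = 0.041323.
Hence σ₀² = 1/0.041323 ≈ 24.2.

σ₀² = 24.2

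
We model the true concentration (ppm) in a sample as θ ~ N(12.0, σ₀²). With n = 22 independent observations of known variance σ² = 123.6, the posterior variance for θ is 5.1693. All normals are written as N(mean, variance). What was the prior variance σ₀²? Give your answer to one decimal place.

σ₀² = 64.7

For the Normal–Normal model with known σ², precisions add: τ_n = τ₀ + n/σ².
So 1/σ₀² = 1/5.1693 − 22/123.6 = 0.193450 − 0.177994 = 0.015456.
Hence σ₀² = 1/0.015456 ≈ 64.7.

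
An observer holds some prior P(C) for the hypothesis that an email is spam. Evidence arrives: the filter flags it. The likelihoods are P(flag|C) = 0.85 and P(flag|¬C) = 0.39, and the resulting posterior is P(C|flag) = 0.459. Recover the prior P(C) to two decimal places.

In odds form, posterior odds = prior odds × likelihood ratio, so prior odds = posterior odds ÷ LR.
Posterior odds = 0.459/(1−0.459) = 0.8484. LR = 0.85/0.39 = 2.1795.
Prior odds = 0.8484/2.1795 = 0.3893, so P(C) = 0.3893/(1+0.3893) ≈ 0.28.

P(C) = 0.28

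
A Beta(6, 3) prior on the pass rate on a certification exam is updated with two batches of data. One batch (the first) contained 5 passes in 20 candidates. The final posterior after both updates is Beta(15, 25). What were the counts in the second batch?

Sequential conjugate updates are equivalent to a single update on the pooled data, so total successes = posterior α − prior α and total failures = posterior β − prior β.
Total across both batches: 15−6=9 passes, 25−3=22 failures.
Subtract the first batch: 9−5=4 passes and 22−15=7 failures.

4 passes and 7 failures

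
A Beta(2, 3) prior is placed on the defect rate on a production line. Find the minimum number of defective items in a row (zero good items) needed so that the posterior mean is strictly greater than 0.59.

After k defective items and 0 good items the posterior is Beta(2+k, 3), with mean (2+k)/(2+3+k).
Set (2+k)/(5+k) > 0.59 and solve: k > (0.59·5 − 2)/(1 − 0.59) = 2.317.
The smallest integer exceeding 2.317 is 3, and checking k=3: (5)/(8) = 0.6250 > 0.59.

k = 3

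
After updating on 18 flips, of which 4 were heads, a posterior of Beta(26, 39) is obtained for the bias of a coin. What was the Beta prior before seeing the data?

A Beta(α, β) prior with s successes and f failures in binomial data gives a Beta(α+s, β+f) posterior.
Subtract the data counts: 26−4=22, 39−14=25.

Beta(22, 25)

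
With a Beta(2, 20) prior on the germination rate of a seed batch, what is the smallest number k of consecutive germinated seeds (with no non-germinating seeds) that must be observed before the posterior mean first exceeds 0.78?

After k germinated seeds and 0 non-germinating seeds the posterior is Beta(2+k, 20), with mean (2+k)/(2+20+k).
Set (2+k)/(22+k) > 0.78 and solve: k > (0.78·22 − 2)/(1 − 0.78) = 68.909.
The smallest integer exceeding 68.909 is 69.

k = 69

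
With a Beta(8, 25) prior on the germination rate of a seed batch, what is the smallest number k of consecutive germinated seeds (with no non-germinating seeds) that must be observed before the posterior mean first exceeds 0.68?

k = 46

After k germinated seeds and 0 non-germinating seeds the posterior is Beta(8+k, 25), with mean (8+k)/(8+25+k).
Set (8+k)/(33+k) > 0.68 and solve: k > (0.68·33 − 8)/(1 − 0.68) = 45.125.
The smallest integer exceeding 45.125 is 46.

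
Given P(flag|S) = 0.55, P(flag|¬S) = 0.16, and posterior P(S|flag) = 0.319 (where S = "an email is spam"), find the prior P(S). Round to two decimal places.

Bayes' rule in odds form gives O(S|E) = O(S)·[P(E|S)/P(E|¬S)], hence O(S) = O(S|E)/LR.
Posterior odds = 0.319/(1−0.319) = 0.4684. LR = 0.55/0.16 = 3.4375.
Prior odds = 0.4684/3.4375 = 0.1363, so P(S) = 0.1363/(1+0.1363) ≈ 0.12.

P(S) = 0.12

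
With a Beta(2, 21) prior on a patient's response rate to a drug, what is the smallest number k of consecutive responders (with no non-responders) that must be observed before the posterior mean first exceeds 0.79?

After k responders and 0 non-responders the posterior is Beta(2+k, 21), with mean (2+k)/(2+21+k).
Set (2+k)/(23+k) > 0.79 and solve: k > (0.79·23 − 2)/(1 − 0.79) = 77.000.
The smallest integer exceeding 77.000 is 78, and checking k=78: (80)/(101) = 0.7921 > 0.79.

k = 78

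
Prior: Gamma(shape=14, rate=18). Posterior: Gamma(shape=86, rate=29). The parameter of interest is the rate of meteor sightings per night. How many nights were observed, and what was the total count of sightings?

A Gamma(α, β) prior (rate parametrization) on a Poisson rate with n observations summing to S gives posterior Gamma(α+S, β+n).
Matching: Σxᵢ = 86 − 14 = 72 and n = 29 − 18 = 11.

n = 11 nights with total 72 sightings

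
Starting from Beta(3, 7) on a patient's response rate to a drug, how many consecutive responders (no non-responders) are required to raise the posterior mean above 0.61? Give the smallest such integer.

k = 8

After k responders and 0 non-responders the posterior is Beta(3+k, 7), with mean (3+k)/(3+7+k).
Set (3+k)/(10+k) > 0.61 and solve: k > (0.61·10 − 3)/(1 − 0.61) = 7.949.
The smallest integer exceeding 7.949 is 8, and checking k=8: (11)/(18) = 0.6111 > 0.61.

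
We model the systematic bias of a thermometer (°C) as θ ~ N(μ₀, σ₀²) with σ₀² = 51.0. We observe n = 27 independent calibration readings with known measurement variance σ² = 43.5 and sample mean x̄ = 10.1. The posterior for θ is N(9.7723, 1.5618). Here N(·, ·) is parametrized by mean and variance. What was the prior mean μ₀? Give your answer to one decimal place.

With known observation variance, the Normal–Normal posterior has precision τ_n = τ₀ + n/σ² and mean μ_n = (τ₀μ₀ + (n/σ²)x̄)/τ_n.
Here τ₀ = 1/51.0 = 0.019608 and τ_data = 27/43.5 = 0.620690, so τ_n = 0.640298.
Rearranging for μ₀: μ₀ = (μ_n·τ_n − τ_data·x̄)/τ₀ = (9.7723·0.640298 − 0.620690·10.1) / 0.019608 = -0.011785/0.019608 ≈ -0.6.

μ₀ = -0.6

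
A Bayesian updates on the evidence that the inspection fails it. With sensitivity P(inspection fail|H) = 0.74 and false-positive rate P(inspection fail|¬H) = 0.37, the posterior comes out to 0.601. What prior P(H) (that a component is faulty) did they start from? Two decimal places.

P(H) = 0.43

In odds form, posterior odds = prior odds × likelihood ratio, so prior odds = posterior odds ÷ LR.
Posterior odds = 0.601/(1−0.601) = 1.5063. LR = 0.74/0.37 = 2.0000.
Prior odds = 1.5063/2.0000 = 0.7531, so P(H) = 0.7531/(1+0.7531) ≈ 0.43.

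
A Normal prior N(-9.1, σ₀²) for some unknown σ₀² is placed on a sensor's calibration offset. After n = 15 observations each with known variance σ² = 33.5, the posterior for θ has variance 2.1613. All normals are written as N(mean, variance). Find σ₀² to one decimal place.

Posterior precision equals prior precision plus data precision: 1/σ_n² = 1/σ₀² + n/σ².
So 1/σ₀² = 1/2.1613 − 15/33.5 = 0.462684 − 0.447761 = 0.014923.
Hence σ₀² = 1/0.014923 ≈ 67.0.

σ₀² = 67.0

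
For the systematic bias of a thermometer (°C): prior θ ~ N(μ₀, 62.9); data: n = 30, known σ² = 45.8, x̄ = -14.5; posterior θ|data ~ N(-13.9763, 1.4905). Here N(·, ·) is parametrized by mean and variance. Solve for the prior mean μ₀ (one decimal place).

The posterior mean is a precision-weighted average: μ_n = (τ₀μ₀ + τ_data·x̄)/(τ₀+τ_data), with τ₀=1/σ₀² and τ_data=n/σ².
Here τ₀ = 1/62.9 = 0.015898 and τ_data = 30/45.8 = 0.655022, so τ_n = 0.670920.
Rearranging for μ₀: μ₀ = (μ_n·τ_n − τ_data·x̄)/τ₀ = (-13.9763·0.670920 − 0.655022·-14.5) / 0.015898 = 0.120840/0.015898 ≈ 7.6.

μ₀ = 7.6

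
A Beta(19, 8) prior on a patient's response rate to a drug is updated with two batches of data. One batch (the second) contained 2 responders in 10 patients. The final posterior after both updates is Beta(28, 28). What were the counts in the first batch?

Because Beta–binomial updating is additive in the counts, the combined data contributed (α_post−α_prior, β_post−β_prior) successes and failures.
Total across both batches: 28−19=9 responders, 28−8=20 non-responders.
Subtract the second batch: 9−2=7 responders and 20−8=12 non-responders.

7 responders and 12 non-responders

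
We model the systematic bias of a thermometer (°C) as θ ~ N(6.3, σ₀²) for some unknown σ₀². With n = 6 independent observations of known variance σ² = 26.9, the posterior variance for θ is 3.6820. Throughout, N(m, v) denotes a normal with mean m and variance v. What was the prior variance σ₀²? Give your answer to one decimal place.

σ₀² = 20.6

For the Normal–Normal model with known σ², precisions add: τ_n = τ₀ + n/σ².
So 1/σ₀² = 1/3.6820 − 6/26.9 = 0.271592 − 0.223048 = 0.048544.
Hence σ₀² = 1/0.048544 ≈ 20.6.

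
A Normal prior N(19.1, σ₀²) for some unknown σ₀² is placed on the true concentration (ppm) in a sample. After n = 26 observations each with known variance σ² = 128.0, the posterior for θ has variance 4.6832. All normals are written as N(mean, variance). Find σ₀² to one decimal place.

σ₀² = 96.1

For the Normal–Normal model with known σ², precisions add: τ_n = τ₀ + n/σ².
So 1/σ₀² = 1/4.6832 − 26/128.0 = 0.213529 − 0.203125 = 0.010404.
Hence σ₀² = 1/0.010404 ≈ 96.1.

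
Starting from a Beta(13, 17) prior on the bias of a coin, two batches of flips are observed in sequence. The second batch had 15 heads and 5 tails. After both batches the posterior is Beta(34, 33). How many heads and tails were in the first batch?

Because Beta–binomial updating is additive in the counts, the combined data contributed (α_post−α_prior, β_post−β_prior) successes and failures.
Total across both batches: 34−13=21 heads, 33−17=16 tails.
Subtract the second batch: 21−15=6 heads and 16−5=11 tails.

6 heads and 11 tails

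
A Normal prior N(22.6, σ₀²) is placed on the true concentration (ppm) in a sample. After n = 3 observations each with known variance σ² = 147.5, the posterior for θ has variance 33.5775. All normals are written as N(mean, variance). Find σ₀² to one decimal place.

σ₀² = 105.9

Posterior precision equals prior precision plus data precision: 1/σ_n² = 1/σ₀² + n/σ².
So 1/σ₀² = 1/33.5775 − 3/147.5 = 0.029782 − 0.020339 = 0.009443.
Hence σ₀² = 1/0.009443 ≈ 105.9.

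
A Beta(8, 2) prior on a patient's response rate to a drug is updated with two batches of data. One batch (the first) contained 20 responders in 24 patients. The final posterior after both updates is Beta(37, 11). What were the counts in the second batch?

9 responders and 5 non-responders

Because Beta–binomial updating is additive in the counts, the combined data contributed (α_post−α_prior, β_post−β_prior) successes and failures.
Total across both batches: 37−8=29 responders, 11−2=9 non-responders.
Subtract the first batch: 29−20=9 responders and 9−4=5 non-responders.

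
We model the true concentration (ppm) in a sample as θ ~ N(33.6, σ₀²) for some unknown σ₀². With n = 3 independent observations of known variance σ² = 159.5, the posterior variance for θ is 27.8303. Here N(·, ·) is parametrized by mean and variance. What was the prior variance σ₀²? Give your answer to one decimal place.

σ₀² = 58.4

Posterior precision equals prior precision plus data precision: 1/σ_n² = 1/σ₀² + n/σ².
So 1/σ₀² = 1/27.8303 − 3/159.5 = 0.035932 − 0.018809 = 0.017123.
Hence σ₀² = 1/0.017123 ≈ 58.4.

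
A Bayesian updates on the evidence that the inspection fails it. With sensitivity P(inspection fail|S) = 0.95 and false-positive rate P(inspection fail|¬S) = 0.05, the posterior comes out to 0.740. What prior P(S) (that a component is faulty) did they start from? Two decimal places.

P(S) = 0.13

In odds form, posterior odds = prior odds × likelihood ratio, so prior odds = posterior odds ÷ LR.
Posterior odds = 0.740/(1−0.740) = 2.8462. LR = 0.95/0.05 = 19.0000.
Prior odds = 2.8462/19.0000 = 0.1498, so P(S) = 0.1498/(1+0.1498) ≈ 0.13.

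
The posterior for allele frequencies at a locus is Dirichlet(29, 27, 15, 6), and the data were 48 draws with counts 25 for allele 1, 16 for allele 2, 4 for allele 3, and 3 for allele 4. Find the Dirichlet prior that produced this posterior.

For a Dirichlet(α) prior with multinomial counts c, the posterior is Dirichlet(α + c) componentwise.
Subtract each count from the matching posterior parameter: 29−25=4, 27−16=11, 15−4=11, 6−3=3.

Dirichlet(4, 11, 11, 3)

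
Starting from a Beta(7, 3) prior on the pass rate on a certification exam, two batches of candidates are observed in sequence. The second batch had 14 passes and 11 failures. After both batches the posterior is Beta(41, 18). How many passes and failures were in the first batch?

20 passes and 4 failures

Sequential conjugate updates are equivalent to a single update on the pooled data, so total successes = posterior α − prior α and total failures = posterior β − prior β.
Total across both batches: 41−7=34 passes, 18−3=15 failures.
Subtract the second batch: 34−14=20 passes and 15−11=4 failures.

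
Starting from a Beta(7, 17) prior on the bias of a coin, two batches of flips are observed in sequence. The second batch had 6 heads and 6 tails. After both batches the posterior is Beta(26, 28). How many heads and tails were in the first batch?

13 heads and 5 tails

Sequential conjugate updates are equivalent to a single update on the pooled data, so total successes = posterior α − prior α and total failures = posterior β − prior β.
Total across both batches: 26−7=19 heads, 28−17=11 tails.
Subtract the second batch: 19−6=13 heads and 11−6=5 tails.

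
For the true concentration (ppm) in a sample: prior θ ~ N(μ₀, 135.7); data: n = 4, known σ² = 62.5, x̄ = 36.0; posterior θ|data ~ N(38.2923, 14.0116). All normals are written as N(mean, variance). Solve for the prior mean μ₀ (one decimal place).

μ₀ = 58.2

The posterior mean is a precision-weighted average: μ_n = (τ₀μ₀ + τ_data·x̄)/(τ₀+τ_data), with τ₀=1/σ₀² and τ_data=n/σ².
Here τ₀ = 1/135.7 = 0.007369 and τ_data = 4/62.5 = 0.064000, so τ_n = 0.071369.
Rearranging for μ₀: μ₀ = (μ_n·τ_n − τ_data·x̄)/τ₀ = (38.2923·0.071369 − 0.064000·36.0) / 0.007369 = 0.428883/0.007369 ≈ 58.2.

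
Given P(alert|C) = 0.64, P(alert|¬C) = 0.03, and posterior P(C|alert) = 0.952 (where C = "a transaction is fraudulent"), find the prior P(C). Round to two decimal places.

Bayes' rule in odds form gives O(C|E) = O(C)·[P(E|C)/P(E|¬C)], hence O(C) = O(C|E)/LR.
Posterior odds = 0.952/(1−0.952) = 19.8333. LR = 0.64/0.03 = 21.3333.
Prior odds = 19.8333/21.3333 = 0.9297, so P(C) = 0.9297/(1+0.9297) ≈ 0.48.

P(C) = 0.48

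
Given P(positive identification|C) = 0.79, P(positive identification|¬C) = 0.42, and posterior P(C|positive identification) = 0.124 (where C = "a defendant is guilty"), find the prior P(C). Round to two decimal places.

In odds form, posterior odds = prior odds × likelihood ratio, so prior odds = posterior odds ÷ LR.
Posterior odds = 0.124/(1−0.124) = 0.1416. LR = 0.79/0.42 = 1.8810.
Prior odds = 0.1416/1.8810 = 0.0753, so P(C) = 0.0753/(1+0.0753) ≈ 0.07.

P(C) = 0.07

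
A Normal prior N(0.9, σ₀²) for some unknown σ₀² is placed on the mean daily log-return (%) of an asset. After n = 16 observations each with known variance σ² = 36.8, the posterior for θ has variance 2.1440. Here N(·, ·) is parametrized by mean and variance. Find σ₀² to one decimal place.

σ₀² = 31.6

Posterior precision equals prior precision plus data precision: 1/σ_n² = 1/σ₀² + n/σ².
So 1/σ₀² = 1/2.1440 − 16/36.8 = 0.466418 − 0.434783 = 0.031635.
Hence σ₀² = 1/0.031635 ≈ 31.6.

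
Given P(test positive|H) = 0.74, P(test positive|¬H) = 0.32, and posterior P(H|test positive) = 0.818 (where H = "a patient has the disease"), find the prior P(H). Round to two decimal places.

In odds form, posterior odds = prior odds × likelihood ratio, so prior odds = posterior odds ÷ LR.
Posterior odds = 0.818/(1−0.818) = 4.4945. LR = 0.74/0.32 = 2.3125.
Prior odds = 4.4945/2.3125 = 1.9436, so P(H) = 1.9436/(1+1.9436) ≈ 0.66.

P(H) = 0.66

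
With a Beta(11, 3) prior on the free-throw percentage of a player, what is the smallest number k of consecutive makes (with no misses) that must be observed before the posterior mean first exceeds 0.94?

k = 37

After k makes and 0 misses the posterior is Beta(11+k, 3), with mean (11+k)/(11+3+k).
Set (11+k)/(14+k) > 0.94 and solve: k > (0.94·14 − 11)/(1 − 0.94) = 36.000.
The smallest integer exceeding 36.000 is 37, and checking k=37: (48)/(51) = 0.9412 > 0.94.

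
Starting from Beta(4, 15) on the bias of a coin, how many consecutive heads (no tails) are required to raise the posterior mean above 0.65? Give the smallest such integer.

k = 24

After k heads and 0 tails the posterior is Beta(4+k, 15), with mean (4+k)/(4+15+k).
Set (4+k)/(19+k) > 0.65 and solve: k > (0.65·19 − 4)/(1 − 0.65) = 23.857.
The smallest integer exceeding 23.857 is 24, and checking k=24: (28)/(43) = 0.6512 > 0.65.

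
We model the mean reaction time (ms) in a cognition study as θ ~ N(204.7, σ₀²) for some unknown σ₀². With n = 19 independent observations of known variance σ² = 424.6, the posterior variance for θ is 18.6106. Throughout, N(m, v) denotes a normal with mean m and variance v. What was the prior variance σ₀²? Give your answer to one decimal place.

Posterior precision equals prior precision plus data precision: 1/σ_n² = 1/σ₀² + n/σ².
So 1/σ₀² = 1/18.6106 − 19/424.6 = 0.053733 − 0.044748 = 0.008985.
Hence σ₀² = 1/0.008985 ≈ 111.3.

σ₀² = 111.3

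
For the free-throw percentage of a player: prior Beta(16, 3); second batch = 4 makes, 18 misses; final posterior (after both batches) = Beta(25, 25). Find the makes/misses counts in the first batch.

5 makes and 4 misses

Sequential conjugate updates are equivalent to a single update on the pooled data, so total successes = posterior α − prior α and total failures = posterior β − prior β.
Total across both batches: 25−16=9 makes, 25−3=22 misses.
Subtract the second batch: 9−4=5 makes and 22−18=4 misses.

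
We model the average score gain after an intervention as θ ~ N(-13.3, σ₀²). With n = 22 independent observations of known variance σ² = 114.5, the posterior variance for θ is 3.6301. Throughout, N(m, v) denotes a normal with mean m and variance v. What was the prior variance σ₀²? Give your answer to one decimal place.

σ₀² = 12.0

For the Normal–Normal model with known σ², precisions add: τ_n = τ₀ + n/σ².
So 1/σ₀² = 1/3.6301 − 22/114.5 = 0.275475 − 0.192140 = 0.083335.
Hence σ₀² = 1/0.083335 ≈ 12.0.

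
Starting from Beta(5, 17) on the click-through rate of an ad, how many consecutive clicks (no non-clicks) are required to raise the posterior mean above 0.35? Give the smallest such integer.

After k clicks and 0 non-clicks the posterior is Beta(5+k, 17), with mean (5+k)/(5+17+k).
Set (5+k)/(22+k) > 0.35 and solve: k > (0.35·22 − 5)/(1 − 0.35) = 4.154.
The smallest integer exceeding 4.154 is 5.

k = 5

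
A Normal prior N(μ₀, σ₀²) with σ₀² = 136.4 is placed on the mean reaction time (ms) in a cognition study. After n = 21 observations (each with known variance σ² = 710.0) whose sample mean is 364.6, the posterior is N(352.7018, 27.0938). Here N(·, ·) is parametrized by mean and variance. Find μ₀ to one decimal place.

With known observation variance, the Normal–Normal posterior has precision τ_n = τ₀ + n/σ² and mean μ_n = (τ₀μ₀ + (n/σ²)x̄)/τ_n.
Here τ₀ = 1/136.4 = 0.007331 and τ_data = 21/710.0 = 0.029577, so τ_n = 0.036908.
Rearranging for μ₀: μ₀ = (μ_n·τ_n − τ_data·x̄)/τ₀ = (352.7018·0.036908 − 0.029577·364.6) / 0.007331 = 2.233744/0.007331 ≈ 304.7.

μ₀ = 304.7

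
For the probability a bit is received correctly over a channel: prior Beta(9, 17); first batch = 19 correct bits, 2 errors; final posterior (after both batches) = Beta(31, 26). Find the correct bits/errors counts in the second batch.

3 correct bits and 7 errors

Sequential conjugate updates are equivalent to a single update on the pooled data, so total successes = posterior α − prior α and total failures = posterior β − prior β.
Total across both batches: 31−9=22 correct bits, 26−17=9 errors.
Subtract the first batch: 22−19=3 correct bits and 9−2=7 errors.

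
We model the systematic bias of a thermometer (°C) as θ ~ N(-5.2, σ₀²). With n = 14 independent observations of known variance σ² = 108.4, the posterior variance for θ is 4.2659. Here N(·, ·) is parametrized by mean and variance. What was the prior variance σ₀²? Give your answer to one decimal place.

For the Normal–Normal model with known σ², precisions add: τ_n = τ₀ + n/σ².
So 1/σ₀² = 1/4.2659 − 14/108.4 = 0.234417 − 0.129151 = 0.105266.
Hence σ₀² = 1/0.105266 ≈ 9.5.

σ₀² = 9.5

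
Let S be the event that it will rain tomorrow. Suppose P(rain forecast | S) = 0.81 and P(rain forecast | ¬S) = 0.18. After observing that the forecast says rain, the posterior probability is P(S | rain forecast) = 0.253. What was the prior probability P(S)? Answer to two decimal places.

P(S) = 0.07

Bayes' rule in odds form gives O(S|E) = O(S)·[P(E|S)/P(E|¬S)], hence O(S) = O(S|E)/LR.
Posterior odds = 0.253/(1−0.253) = 0.3387. LR = 0.81/0.18 = 4.5000.
Prior odds = 0.3387/4.5000 = 0.0753, so P(S) = 0.0753/(1+0.0753) ≈ 0.07.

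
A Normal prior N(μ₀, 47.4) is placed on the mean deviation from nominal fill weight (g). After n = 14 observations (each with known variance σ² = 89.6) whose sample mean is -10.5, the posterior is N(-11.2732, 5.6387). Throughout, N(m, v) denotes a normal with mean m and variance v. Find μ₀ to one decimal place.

The posterior mean is a precision-weighted average: μ_n = (τ₀μ₀ + τ_data·x̄)/(τ₀+τ_data), with τ₀=1/σ₀² and τ_data=n/σ².
Here τ₀ = 1/47.4 = 0.021097 and τ_data = 14/89.6 = 0.156250, so τ_n = 0.177347.
Rearranging for μ₀: μ₀ = (μ_n·τ_n − τ_data·x̄)/τ₀ = (-11.2732·0.177347 − 0.156250·-10.5) / 0.021097 = -0.358643/0.021097 ≈ -17.0.

μ₀ = -17.0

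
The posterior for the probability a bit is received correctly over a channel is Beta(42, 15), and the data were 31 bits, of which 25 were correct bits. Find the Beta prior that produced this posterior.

Beta(17, 9)

Beta is conjugate to the binomial likelihood: posterior = Beta(a+s, b+f).
So a = 42 − 25 = 17 and b = 15 − 6 = 9.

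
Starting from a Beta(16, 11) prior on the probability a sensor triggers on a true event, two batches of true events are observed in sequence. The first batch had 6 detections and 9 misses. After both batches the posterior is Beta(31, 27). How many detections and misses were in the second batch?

Because Beta–binomial updating is additive in the counts, the combined data contributed (α_post−α_prior, β_post−β_prior) successes and failures.
Total across both batches: 31−16=15 detections, 27−11=16 misses.
Subtract the first batch: 15−6=9 detections and 16−9=7 misses.

9 detections and 7 misses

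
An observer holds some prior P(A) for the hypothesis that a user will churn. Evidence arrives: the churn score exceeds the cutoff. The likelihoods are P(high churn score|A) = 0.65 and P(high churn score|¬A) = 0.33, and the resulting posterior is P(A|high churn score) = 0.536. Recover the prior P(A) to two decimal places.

P(A) = 0.37

Bayes' rule in odds form gives O(A|E) = O(A)·[P(E|A)/P(E|¬A)], hence O(A) = O(A|E)/LR.
Posterior odds = 0.536/(1−0.536) = 1.1552. LR = 0.65/0.33 = 1.9697.
Prior odds = 1.1552/1.9697 = 0.5865, so P(A) = 0.5865/(1+0.5865) ≈ 0.37.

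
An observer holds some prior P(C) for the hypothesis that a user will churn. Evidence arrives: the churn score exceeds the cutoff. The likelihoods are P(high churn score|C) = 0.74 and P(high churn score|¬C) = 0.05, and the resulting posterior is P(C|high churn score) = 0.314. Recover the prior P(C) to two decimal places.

Bayes' rule in odds form gives O(C|E) = O(C)·[P(E|C)/P(E|¬C)], hence O(C) = O(C|E)/LR.
Posterior odds = 0.314/(1−0.314) = 0.4577. LR = 0.74/0.05 = 14.8000.
Prior odds = 0.4577/14.8000 = 0.0309, so P(C) = 0.0309/(1+0.0309) ≈ 0.03.

P(C) = 0.03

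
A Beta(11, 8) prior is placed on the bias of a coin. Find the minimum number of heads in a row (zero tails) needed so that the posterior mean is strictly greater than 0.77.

k = 16

After k heads and 0 tails the posterior is Beta(11+k, 8), with mean (11+k)/(11+8+k).
Set (11+k)/(19+k) > 0.77 and solve: k > (0.77·19 − 11)/(1 − 0.77) = 15.783.
The smallest integer exceeding 15.783 is 16, and checking k=16: (27)/(35) = 0.7714 > 0.77.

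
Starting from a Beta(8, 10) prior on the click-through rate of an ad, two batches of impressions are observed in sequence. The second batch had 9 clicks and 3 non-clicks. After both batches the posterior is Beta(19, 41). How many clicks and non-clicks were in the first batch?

2 clicks and 28 non-clicks

Sequential conjugate updates are equivalent to a single update on the pooled data, so total successes = posterior α − prior α and total failures = posterior β − prior β.
Total across both batches: 19−8=11 clicks, 41−10=31 non-clicks.
Subtract the second batch: 11−9=2 clicks and 31−3=28 non-clicks.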